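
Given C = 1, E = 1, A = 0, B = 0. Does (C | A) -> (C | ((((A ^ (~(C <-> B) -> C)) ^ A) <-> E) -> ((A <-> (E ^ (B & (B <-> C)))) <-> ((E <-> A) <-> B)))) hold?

C | A = 1 | 0 = 1
C <-> B = 1 <-> 0 = 0
~(C <-> B) = ~0 = 1
~(C <-> B) -> C = 1 -> 1 = 1
A ^ (~(C <-> B) -> C) = 0 ^ 1 = 1
(A ^ (~(C <-> B) -> C)) ^ A = 1 ^ 0 = 1
((A ^ (~(C <-> B) -> C)) ^ A) <-> E = 1 <-> 1 = 1
B <-> C = 0 <-> 1 = 0
B & (B <-> C) = 0 & 0 = 0
E ^ (B & (B <-> C)) = 1 ^ 0 = 1
A <-> (E ^ (B & (B <-> C))) = 0 <-> 1 = 0
E <-> A = 1 <-> 0 = 0
(E <-> A) <-> B = 0 <-> 0 = 1
(A <-> (E ^ (B & (B <-> C)))) <-> ((E <-> A) <-> B) = 0 <-> 1 = 0
(((A ^ (~(C <-> B) -> C)) ^ A) <-> E) -> ((A <-> (E ^ (B & (B <-> C)))) <-> ((E <-> A) <-> B)) = 1 -> 0 = 0
C | ((((A ^ (~(C <-> B) -> C)) ^ A) <-> E) -> ((A <-> (E ^ (B & (B <-> C)))) <-> ((E <-> A) <-> B))) = 1 | 0 = 1
(C | A) -> (C | ((((A ^ (~(C <-> B) -> C)) ^ A) <-> E) -> ((A <-> (E ^ (B & (B <-> C)))) <-> ((E <-> A) <-> B)))) = 1 -> 1 = 1

1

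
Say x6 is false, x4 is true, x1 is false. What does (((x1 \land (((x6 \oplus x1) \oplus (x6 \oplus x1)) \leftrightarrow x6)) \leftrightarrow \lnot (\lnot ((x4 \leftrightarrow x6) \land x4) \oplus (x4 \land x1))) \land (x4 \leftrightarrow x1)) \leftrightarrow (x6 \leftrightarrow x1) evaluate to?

x6 \oplus x1 = F \oplus F = F
x6 \oplus x1 = F \oplus F = F
(x6 \oplus x1) \oplus (x6 \oplus x1) = F \oplus F = F
((x6 \oplus x1) \oplus (x6 \oplus x1)) \leftrightarrow x6 = F \leftrightarrow F = T
x1 \land (((x6 \oplus x1) \oplus (x6 \oplus x1)) \leftrightarrow x6) = F \land T = F
x4 \leftrightarrow x6 = T \leftrightarrow F = F
(x4 \leftrightarrow x6) \land x4 = F \land T = F
\lnot ((x4 \leftrightarrow x6) \land x4) = \lnot F = T
x4 \land x1 = T \land F = F
\lnot ((x4 \leftrightarrow x6) \land x4) \oplus (x4 \land x1) = T \oplus F = T
\lnot (\lnot ((x4 \leftrightarrow x6) \land x4) \oplus (x4 \land x1)) = \lnot T = F
(x1 \land (((x6 \oplus x1) \oplus (x6 \oplus x1)) \leftrightarrow x6)) \leftrightarrow \lnot (\lnot ((x4 \leftrightarrow x6) \land x4) \oplus (x4 \land x1)) = F \leftrightarrow F = T
x4 \leftrightarrow x1 = T \leftrightarrow F = F
((x1 \land (((x6 \oplus x1) \oplus (x6 \oplus x1)) \leftrightarrow x6)) \leftrightarrow \lnot (\lnot ((x4 \leftrightarrow x6) \land x4) \oplus (x4 \land x1))) \land (x4 \leftrightarrow x1) = T \land F = F
x6 \leftrightarrow x1 = F \leftrightarrow F = T
(((x1 \land (((x6 \oplus x1) \oplus (x6 \oplus x1)) \leftrightarrow x6)) \leftrightarrow \lnot (\lnot ((x4 \leftrightarrow x6) \land x4) \oplus (x4 \land x1))) \land (x4 \leftrightarrow x1)) \leftrightarrow (x6 \leftrightarrow x1) = F \leftrightarrow T = F

F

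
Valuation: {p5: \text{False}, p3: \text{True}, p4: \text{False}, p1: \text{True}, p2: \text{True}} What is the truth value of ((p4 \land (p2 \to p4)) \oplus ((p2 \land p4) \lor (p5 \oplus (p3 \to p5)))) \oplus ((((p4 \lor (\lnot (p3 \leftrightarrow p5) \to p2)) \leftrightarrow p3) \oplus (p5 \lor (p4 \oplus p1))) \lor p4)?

p2 \to p4 = \text{True} \to \text{False} = \text{False}
p4 \land (p2 \to p4) = \text{False} \land \text{False} = \text{False}
p2 \land p4 = \text{True} \land \text{False} = \text{False}
p3 \to p5 = \text{True} \to \text{False} = \text{False}
p5 \oplus (p3 \to p5) = \text{False} \oplus \text{False} = \text{False}
(p2 \land p4) \lor (p5 \oplus (p3 \to p5)) = \text{False} \lor \text{False} = \text{False}
(p4 \land (p2 \to p4)) \oplus ((p2 \land p4) \lor (p5 \oplus (p3 \to p5))) = \text{False} \oplus \text{False} = \text{False}
p3 \leftrightarrow p5 = \text{True} \leftrightarrow \text{False} = \text{False}
\lnot (p3 \leftrightarrow p5) = \lnot \text{False} = \text{True}
\lnot (p3 \leftrightarrow p5) \to p2 = \text{True} \to \text{True} = \text{True}
p4 \lor (\lnot (p3 \leftrightarrow p5) \to p2) = \text{False} \lor \text{True} = \text{True}
(p4 \lor (\lnot (p3 \leftrightarrow p5) \to p2)) \leftrightarrow p3 = \text{True} \leftrightarrow \text{True} = \text{True}
p4 \oplus p1 = \text{False} \oplus \text{True} = \text{True}
p5 \lor (p4 \oplus p1) = \text{False} \lor \text{True} = \text{True}
((p4 \lor (\lnot (p3 \leftrightarrow p5) \to p2)) \leftrightarrow p3) \oplus (p5 \lor (p4 \oplus p1)) = \text{True} \oplus \text{True} = \text{False}
(((p4 \lor (\lnot (p3 \leftrightarrow p5) \to p2)) \leftrightarrow p3) \oplus (p5 \lor (p4 \oplus p1))) \lor p4 = \text{False} \lor \text{False} = \text{False}
((p4 \land (p2 \to p4)) \oplus ((p2 \land p4) \lor (p5 \oplus (p3 \to p5)))) \oplus ((((p4 \lor (\lnot (p3 \leftrightarrow p5) \to p2)) \leftrightarrow p3) \oplus (p5 \lor (p4 \oplus p1))) \lor p4) = \text{False} \oplus \text{False} = \text{False}

\text{False}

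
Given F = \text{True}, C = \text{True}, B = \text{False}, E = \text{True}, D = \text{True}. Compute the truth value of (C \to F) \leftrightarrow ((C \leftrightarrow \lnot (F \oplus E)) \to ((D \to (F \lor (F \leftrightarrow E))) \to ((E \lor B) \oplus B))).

\text{True}

Substituting F=\text{True}, C=\text{True}, B=\text{False}, E=\text{True}, D=\text{True}:
C \to F = \text{True} \to \text{True} = \text{True}
F \oplus E = \text{True} \oplus \text{True} = \text{False}
\lnot (F \oplus E) = \lnot \text{False} = \text{True}
C \leftrightarrow \lnot (F \oplus E) = \text{True} \leftrightarrow \text{True} = \text{True}
F \leftrightarrow E = \text{True} \leftrightarrow \text{True} = \text{True}
F \lor (F \leftrightarrow E) = \text{True} \lor \text{True} = \text{True}
D \to (F \lor (F \leftrightarrow E)) = \text{True} \to \text{True} = \text{True}
E \lor B = \text{True} \lor \text{False} = \text{True}
(E \lor B) \oplus B = \text{True} \oplus \text{False} = \text{True}
(D \to (F \lor (F \leftrightarrow E))) \to ((E \lor B) \oplus B) = \text{True} \to \text{True} = \text{True}
(C \leftrightarrow \lnot (F \oplus E)) \to ((D \to (F \lor (F \leftrightarrow E))) \to ((E \lor B) \oplus B)) = \text{True} \to \text{True} = \text{True}
(C \to F) \leftrightarrow ((C \leftrightarrow \lnot (F \oplus E)) \to ((D \to (F \lor (F \leftrightarrow E))) \to ((E \lor B) \oplus B))) = \text{True} \leftrightarrow \text{True} = \text{True}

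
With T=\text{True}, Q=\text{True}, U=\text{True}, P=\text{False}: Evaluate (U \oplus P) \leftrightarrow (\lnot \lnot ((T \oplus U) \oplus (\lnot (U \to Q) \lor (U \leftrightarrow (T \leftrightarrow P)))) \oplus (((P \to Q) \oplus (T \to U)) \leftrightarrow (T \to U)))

\text{False}

Substituting T=\text{True}, Q=\text{True}, U=\text{True}, P=\text{False}:
U \oplus P = \text{True} \oplus \text{False} = \text{True}
T \oplus U = \text{True} \oplus \text{True} = \text{False}
U \to Q = \text{True} \to \text{True} = \text{True}
\lnot (U \to Q) = \lnot \text{True} = \text{False}
T \leftrightarrow P = \text{True} \leftrightarrow \text{False} = \text{False}
U \leftrightarrow (T \leftrightarrow P) = \text{True} \leftrightarrow \text{False} = \text{False}
\lnot (U \to Q) \lor (U \leftrightarrow (T \leftrightarrow P)) = \text{False} \lor \text{False} = \text{False}
(T \oplus U) \oplus (\lnot (U \to Q) \lor (U \leftrightarrow (T \leftrightarrow P))) = \text{False} \oplus \text{False} = \text{False}
\lnot ((T \oplus U) \oplus (\lnot (U \to Q) \lor (U \leftrightarrow (T \leftrightarrow P)))) = \lnot \text{False} = \text{True}
\lnot \lnot ((T \oplus U) \oplus (\lnot (U \to Q) \lor (U \leftrightarrow (T \leftrightarrow P)))) = \lnot \text{True} = \text{False}
P \to Q = \text{False} \to \text{True} = \text{True}
T \to U = \text{True} \to \text{True} = \text{True}
(P \to Q) \oplus (T \to U) = \text{True} \oplus \text{True} = \text{False}
T \to U = \text{True} \to \text{True} = \text{True}
((P \to Q) \oplus (T \to U)) \leftrightarrow (T \to U) = \text{False} \leftrightarrow \text{True} = \text{False}
\lnot \lnot ((T \oplus U) \oplus (\lnot (U \to Q) \lor (U \leftrightarrow (T \leftrightarrow P)))) \oplus (((P \to Q) \oplus (T \to U)) \leftrightarrow (T \to U)) = \text{False} \oplus \text{False} = \text{False}
(U \oplus P) \leftrightarrow (\lnot \lnot ((T \oplus U) \oplus (\lnot (U \to Q) \lor (U \leftrightarrow (T \leftrightarrow P)))) \oplus (((P \to Q) \oplus (T \to U)) \leftrightarrow (T \to U))) = \text{True} \leftrightarrow \text{False} = \text{False}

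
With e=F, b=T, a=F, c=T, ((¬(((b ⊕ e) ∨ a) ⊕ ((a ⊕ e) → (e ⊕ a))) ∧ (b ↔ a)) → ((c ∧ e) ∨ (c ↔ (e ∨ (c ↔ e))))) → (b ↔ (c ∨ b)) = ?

b ⊕ e = T ⊕ F = T
(b ⊕ e) ∨ a = T ∨ F = T
a ⊕ e = F ⊕ F = F
e ⊕ a = F ⊕ F = F
(a ⊕ e) → (e ⊕ a) = F → F = T
((b ⊕ e) ∨ a) ⊕ ((a ⊕ e) → (e ⊕ a)) = T ⊕ T = F
¬(((b ⊕ e) ∨ a) ⊕ ((a ⊕ e) → (e ⊕ a))) = ¬F = T
b ↔ a = T ↔ F = F
¬(((b ⊕ e) ∨ a) ⊕ ((a ⊕ e) → (e ⊕ a))) ∧ (b ↔ a) = T ∧ F = F
c ∧ e = T ∧ F = F
c ↔ e = T ↔ F = F
e ∨ (c ↔ e) = F ∨ F = F
c ↔ (e ∨ (c ↔ e)) = T ↔ F = F
(c ∧ e) ∨ (c ↔ (e ∨ (c ↔ e))) = F ∨ F = F
(¬(((b ⊕ e) ∨ a) ⊕ ((a ⊕ e) → (e ⊕ a))) ∧ (b ↔ a)) → ((c ∧ e) ∨ (c ↔ (e ∨ (c ↔ e)))) = F → F = T
c ∨ b = T ∨ T = T
b ↔ (c ∨ b) = T ↔ T = T
((¬(((b ⊕ e) ∨ a) ⊕ ((a ⊕ e) → (e ⊕ a))) ∧ (b ↔ a)) → ((c ∧ e) ∨ (c ↔ (e ∨ (c ↔ e))))) → (b ↔ (c ∨ b)) = T → T = T

T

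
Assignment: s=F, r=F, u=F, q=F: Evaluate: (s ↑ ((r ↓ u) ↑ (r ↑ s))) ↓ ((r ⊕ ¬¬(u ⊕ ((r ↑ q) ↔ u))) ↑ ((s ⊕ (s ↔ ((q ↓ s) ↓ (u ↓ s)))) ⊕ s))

r ↓ u = F ↓ F = T
r ↑ s = F ↑ F = T
(r ↓ u) ↑ (r ↑ s) = T ↑ T = F
s ↑ ((r ↓ u) ↑ (r ↑ s)) = F ↑ F = T
r ↑ q = F ↑ F = T
(r ↑ q) ↔ u = T ↔ F = F
u ⊕ ((r ↑ q) ↔ u) = F ⊕ F = F
¬(u ⊕ ((r ↑ q) ↔ u)) = ¬F = T
¬¬(u ⊕ ((r ↑ q) ↔ u)) = ¬T = F
r ⊕ ¬¬(u ⊕ ((r ↑ q) ↔ u)) = F ⊕ F = F
q ↓ s = F ↓ F = T
u ↓ s = F ↓ F = T
(q ↓ s) ↓ (u ↓ s) = T ↓ T = F
s ↔ ((q ↓ s) ↓ (u ↓ s)) = F ↔ F = T
s ⊕ (s ↔ ((q ↓ s) ↓ (u ↓ s))) = F ⊕ T = T
(s ⊕ (s ↔ ((q ↓ s) ↓ (u ↓ s)))) ⊕ s = T ⊕ F = T
(r ⊕ ¬¬(u ⊕ ((r ↑ q) ↔ u))) ↑ ((s ⊕ (s ↔ ((q ↓ s) ↓ (u ↓ s)))) ⊕ s) = F ↑ T = T
(s ↑ ((r ↓ u) ↑ (r ↑ s))) ↓ ((r ⊕ ¬¬(u ⊕ ((r ↑ q) ↔ u))) ↑ ((s ⊕ (s ↔ ((q ↓ s) ↓ (u ↓ s)))) ⊕ s)) = T ↓ T = F

F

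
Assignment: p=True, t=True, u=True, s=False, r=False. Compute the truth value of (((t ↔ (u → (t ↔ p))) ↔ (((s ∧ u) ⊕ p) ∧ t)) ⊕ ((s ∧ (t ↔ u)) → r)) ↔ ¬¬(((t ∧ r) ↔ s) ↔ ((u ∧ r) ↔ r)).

t ↔ p = True ↔ True = True
u → (t ↔ p) = True → True = True
t ↔ (u → (t ↔ p)) = True ↔ True = True
s ∧ u = False ∧ True = False
(s ∧ u) ⊕ p = False ⊕ True = True
((s ∧ u) ⊕ p) ∧ t = True ∧ True = True
(t ↔ (u → (t ↔ p))) ↔ (((s ∧ u) ⊕ p) ∧ t) = True ↔ True = True
t ↔ u = True ↔ True = True
s ∧ (t ↔ u) = False ∧ True = False
(s ∧ (t ↔ u)) → r = False → False = True
((t ↔ (u → (t ↔ p))) ↔ (((s ∧ u) ⊕ p) ∧ t)) ⊕ ((s ∧ (t ↔ u)) → r) = True ⊕ True = False
t ∧ r = True ∧ False = False
(t ∧ r) ↔ s = False ↔ False = True
u ∧ r = True ∧ False = False
(u ∧ r) ↔ r = False ↔ False = True
((t ∧ r) ↔ s) ↔ ((u ∧ r) ↔ r) = True ↔ True = True
¬(((t ∧ r) ↔ s) ↔ ((u ∧ r) ↔ r)) = ¬True = False
¬¬(((t ∧ r) ↔ s) ↔ ((u ∧ r) ↔ r)) = ¬False = True
(((t ↔ (u → (t ↔ p))) ↔ (((s ∧ u) ⊕ p) ∧ t)) ⊕ ((s ∧ (t ↔ u)) → r)) ↔ ¬¬(((t ∧ r) ↔ s) ↔ ((u ∧ r) ↔ r)) = False ↔ True = False

False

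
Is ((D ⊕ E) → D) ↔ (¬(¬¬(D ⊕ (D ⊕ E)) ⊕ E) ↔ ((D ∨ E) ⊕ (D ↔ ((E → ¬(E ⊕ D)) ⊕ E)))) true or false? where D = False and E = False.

Substituting D=False, E=False:
D ⊕ E = False ⊕ False = False
(D ⊕ E) → D = False → False = True
D ⊕ E = False ⊕ False = False
D ⊕ (D ⊕ E) = False ⊕ False = False
¬(D ⊕ (D ⊕ E)) = ¬False = True
¬¬(D ⊕ (D ⊕ E)) = ¬True = False
¬¬(D ⊕ (D ⊕ E)) ⊕ E = False ⊕ False = False
¬(¬¬(D ⊕ (D ⊕ E)) ⊕ E) = ¬False = True
D ∨ E = False ∨ False = False
E ⊕ D = False ⊕ False = False
¬(E ⊕ D) = ¬False = True
E → ¬(E ⊕ D) = False → True = True
(E → ¬(E ⊕ D)) ⊕ E = True ⊕ False = True
D ↔ ((E → ¬(E ⊕ D)) ⊕ E) = False ↔ True = False
(D ∨ E) ⊕ (D ↔ ((E → ¬(E ⊕ D)) ⊕ E)) = False ⊕ False = False
¬(¬¬(D ⊕ (D ⊕ E)) ⊕ E) ↔ ((D ∨ E) ⊕ (D ↔ ((E → ¬(E ⊕ D)) ⊕ E))) = True ↔ False = False
((D ⊕ E) → D) ↔ (¬(¬¬(D ⊕ (D ⊕ E)) ⊕ E) ↔ ((D ∨ E) ⊕ (D ↔ ((E → ¬(E ⊕ D)) ⊕ E)))) = True ↔ False = False

False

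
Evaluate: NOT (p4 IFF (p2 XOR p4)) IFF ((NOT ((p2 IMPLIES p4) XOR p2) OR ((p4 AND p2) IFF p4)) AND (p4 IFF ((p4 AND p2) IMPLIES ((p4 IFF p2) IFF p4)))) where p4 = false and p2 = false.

p2 XOR p4 = false XOR false = false
p4 IFF (p2 XOR p4) = false IFF false = true
NOT (p4 IFF (p2 XOR p4)) = NOT true = false
p2 IMPLIES p4 = false IMPLIES false = true
(p2 IMPLIES p4) XOR p2 = true XOR false = true
NOT ((p2 IMPLIES p4) XOR p2) = NOT true = false
p4 AND p2 = false AND false = false
(p4 AND p2) IFF p4 = false IFF false = true
NOT ((p2 IMPLIES p4) XOR p2) OR ((p4 AND p2) IFF p4) = false OR true = true
p4 AND p2 = false AND false = false
p4 IFF p2 = false IFF false = true
(p4 IFF p2) IFF p4 = true IFF false = false
(p4 AND p2) IMPLIES ((p4 IFF p2) IFF p4) = false IMPLIES false = true
p4 IFF ((p4 AND p2) IMPLIES ((p4 IFF p2) IFF p4)) = false IFF true = false
(NOT ((p2 IMPLIES p4) XOR p2) OR ((p4 AND p2) IFF p4)) AND (p4 IFF ((p4 AND p2) IMPLIES ((p4 IFF p2) IFF p4))) = true AND false = false
NOT (p4 IFF (p2 XOR p4)) IFF ((NOT ((p2 IMPLIES p4) XOR p2) OR ((p4 AND p2) IFF p4)) AND (p4 IFF ((p4 AND p2) IMPLIES ((p4 IFF p2) IFF p4)))) = false IFF false = true

true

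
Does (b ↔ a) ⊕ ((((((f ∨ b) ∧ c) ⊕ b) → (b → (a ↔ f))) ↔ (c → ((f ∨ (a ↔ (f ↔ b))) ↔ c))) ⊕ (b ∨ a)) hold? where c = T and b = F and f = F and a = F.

b ↔ a = F ↔ F = T
f ∨ b = F ∨ F = F
(f ∨ b) ∧ c = F ∧ T = F
((f ∨ b) ∧ c) ⊕ b = F ⊕ F = F
a ↔ f = F ↔ F = T
b → (a ↔ f) = F → T = T
(((f ∨ b) ∧ c) ⊕ b) → (b → (a ↔ f)) = F → T = T
f ↔ b = F ↔ F = T
a ↔ (f ↔ b) = F ↔ T = F
f ∨ (a ↔ (f ↔ b)) = F ∨ F = F
(f ∨ (a ↔ (f ↔ b))) ↔ c = F ↔ T = F
c → ((f ∨ (a ↔ (f ↔ b))) ↔ c) = T → F = F
((((f ∨ b) ∧ c) ⊕ b) → (b → (a ↔ f))) ↔ (c → ((f ∨ (a ↔ (f ↔ b))) ↔ c)) = T ↔ F = F
b ∨ a = F ∨ F = F
(((((f ∨ b) ∧ c) ⊕ b) → (b → (a ↔ f))) ↔ (c → ((f ∨ (a ↔ (f ↔ b))) ↔ c))) ⊕ (b ∨ a) = F ⊕ F = F
(b ↔ a) ⊕ ((((((f ∨ b) ∧ c) ⊕ b) → (b → (a ↔ f))) ↔ (c → ((f ∨ (a ↔ (f ↔ b))) ↔ c))) ⊕ (b ∨ a)) = T ⊕ F = T

T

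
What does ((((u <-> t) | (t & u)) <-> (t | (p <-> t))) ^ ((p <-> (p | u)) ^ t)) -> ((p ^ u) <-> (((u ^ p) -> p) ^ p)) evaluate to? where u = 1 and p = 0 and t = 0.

1

u <-> t = 1 <-> 0 = 0
t & u = 0 & 1 = 0
(u <-> t) | (t & u) = 0 | 0 = 0
p <-> t = 0 <-> 0 = 1
t | (p <-> t) = 0 | 1 = 1
((u <-> t) | (t & u)) <-> (t | (p <-> t)) = 0 <-> 1 = 0
p | u = 0 | 1 = 1
p <-> (p | u) = 0 <-> 1 = 0
(p <-> (p | u)) ^ t = 0 ^ 0 = 0
(((u <-> t) | (t & u)) <-> (t | (p <-> t))) ^ ((p <-> (p | u)) ^ t) = 0 ^ 0 = 0
p ^ u = 0 ^ 1 = 1
u ^ p = 1 ^ 0 = 1
(u ^ p) -> p = 1 -> 0 = 0
((u ^ p) -> p) ^ p = 0 ^ 0 = 0
(p ^ u) <-> (((u ^ p) -> p) ^ p) = 1 <-> 0 = 0
((((u <-> t) | (t & u)) <-> (t | (p <-> t))) ^ ((p <-> (p | u)) ^ t)) -> ((p ^ u) <-> (((u ^ p) -> p) ^ p)) = 0 -> 0 = 1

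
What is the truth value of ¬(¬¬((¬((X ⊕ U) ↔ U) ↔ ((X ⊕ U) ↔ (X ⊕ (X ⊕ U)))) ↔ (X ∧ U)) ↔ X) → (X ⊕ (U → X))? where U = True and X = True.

Substituting U=True, X=True:
X ⊕ U = True ⊕ True = False
(X ⊕ U) ↔ U = False ↔ True = False
¬((X ⊕ U) ↔ U) = ¬False = True
X ⊕ U = True ⊕ True = False
X ⊕ U = True ⊕ True = False
X ⊕ (X ⊕ U) = True ⊕ False = True
(X ⊕ U) ↔ (X ⊕ (X ⊕ U)) = False ↔ True = False
¬((X ⊕ U) ↔ U) ↔ ((X ⊕ U) ↔ (X ⊕ (X ⊕ U))) = True ↔ False = False
X ∧ U = True ∧ True = True
(¬((X ⊕ U) ↔ U) ↔ ((X ⊕ U) ↔ (X ⊕ (X ⊕ U)))) ↔ (X ∧ U) = False ↔ True = False
¬((¬((X ⊕ U) ↔ U) ↔ ((X ⊕ U) ↔ (X ⊕ (X ⊕ U)))) ↔ (X ∧ U)) = ¬False = True
¬¬((¬((X ⊕ U) ↔ U) ↔ ((X ⊕ U) ↔ (X ⊕ (X ⊕ U)))) ↔ (X ∧ U)) = ¬True = False
¬¬((¬((X ⊕ U) ↔ U) ↔ ((X ⊕ U) ↔ (X ⊕ (X ⊕ U)))) ↔ (X ∧ U)) ↔ X = False ↔ True = False
¬(¬¬((¬((X ⊕ U) ↔ U) ↔ ((X ⊕ U) ↔ (X ⊕ (X ⊕ U)))) ↔ (X ∧ U)) ↔ X) = ¬False = True
U → X = True → True = True
X ⊕ (U → X) = True ⊕ True = False
¬(¬¬((¬((X ⊕ U) ↔ U) ↔ ((X ⊕ U) ↔ (X ⊕ (X ⊕ U)))) ↔ (X ∧ U)) ↔ X) → (X ⊕ (U → X)) = True → False = False

False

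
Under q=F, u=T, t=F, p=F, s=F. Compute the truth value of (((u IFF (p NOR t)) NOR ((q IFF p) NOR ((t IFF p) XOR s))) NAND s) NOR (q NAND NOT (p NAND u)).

F

p NOR t = F NOR F = T
u IFF (p NOR t) = T IFF T = T
q IFF p = F IFF F = T
t IFF p = F IFF F = T
(t IFF p) XOR s = T XOR F = T
(q IFF p) NOR ((t IFF p) XOR s) = T NOR T = F
(u IFF (p NOR t)) NOR ((q IFF p) NOR ((t IFF p) XOR s)) = T NOR F = F
((u IFF (p NOR t)) NOR ((q IFF p) NOR ((t IFF p) XOR s))) NAND s = F NAND F = T
p NAND u = F NAND T = T
NOT (p NAND u) = NOT T = F
q NAND NOT (p NAND u) = F NAND F = T
(((u IFF (p NOR t)) NOR ((q IFF p) NOR ((t IFF p) XOR s))) NAND s) NOR (q NAND NOT (p NAND u)) = T NOR T = F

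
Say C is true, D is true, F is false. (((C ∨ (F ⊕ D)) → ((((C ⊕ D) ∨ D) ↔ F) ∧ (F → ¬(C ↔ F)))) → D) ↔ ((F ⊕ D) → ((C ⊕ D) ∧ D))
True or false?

False

Substituting C=True, D=True, F=False:
F ⊕ D = False ⊕ True = True
C ∨ (F ⊕ D) = True ∨ True = True
C ⊕ D = True ⊕ True = False
(C ⊕ D) ∨ D = False ∨ True = True
((C ⊕ D) ∨ D) ↔ F = True ↔ False = False
C ↔ F = True ↔ False = False
¬(C ↔ F) = ¬False = True
F → ¬(C ↔ F) = False → True = True
(((C ⊕ D) ∨ D) ↔ F) ∧ (F → ¬(C ↔ F)) = False ∧ True = False
(C ∨ (F ⊕ D)) → ((((C ⊕ D) ∨ D) ↔ F) ∧ (F → ¬(C ↔ F))) = True → False = False
((C ∨ (F ⊕ D)) → ((((C ⊕ D) ∨ D) ↔ F) ∧ (F → ¬(C ↔ F)))) → D = False → True = True
F ⊕ D = False ⊕ True = True
C ⊕ D = True ⊕ True = False
(C ⊕ D) ∧ D = False ∧ True = False
(F ⊕ D) → ((C ⊕ D) ∧ D) = True → False = False
(((C ∨ (F ⊕ D)) → ((((C ⊕ D) ∨ D) ↔ F) ∧ (F → ¬(C ↔ F)))) → D) ↔ ((F ⊕ D) → ((C ⊕ D) ∧ D)) = True ↔ False = False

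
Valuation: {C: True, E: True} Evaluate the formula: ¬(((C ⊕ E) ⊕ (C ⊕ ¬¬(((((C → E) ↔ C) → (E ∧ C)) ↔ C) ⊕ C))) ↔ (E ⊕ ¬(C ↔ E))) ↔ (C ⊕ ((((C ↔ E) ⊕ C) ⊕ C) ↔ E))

True

C ⊕ E = True ⊕ True = False
C → E = True → True = True
(C → E) ↔ C = True ↔ True = True
E ∧ C = True ∧ True = True
((C → E) ↔ C) → (E ∧ C) = True → True = True
(((C → E) ↔ C) → (E ∧ C)) ↔ C = True ↔ True = True
((((C → E) ↔ C) → (E ∧ C)) ↔ C) ⊕ C = True ⊕ True = False
¬(((((C → E) ↔ C) → (E ∧ C)) ↔ C) ⊕ C) = ¬False = True
¬¬(((((C → E) ↔ C) → (E ∧ C)) ↔ C) ⊕ C) = ¬True = False
C ⊕ ¬¬(((((C → E) ↔ C) → (E ∧ C)) ↔ C) ⊕ C) = True ⊕ False = True
(C ⊕ E) ⊕ (C ⊕ ¬¬(((((C → E) ↔ C) → (E ∧ C)) ↔ C) ⊕ C)) = False ⊕ True = True
C ↔ E = True ↔ True = True
¬(C ↔ E) = ¬True = False
E ⊕ ¬(C ↔ E) = True ⊕ False = True
((C ⊕ E) ⊕ (C ⊕ ¬¬(((((C → E) ↔ C) → (E ∧ C)) ↔ C) ⊕ C))) ↔ (E ⊕ ¬(C ↔ E)) = True ↔ True = True
¬(((C ⊕ E) ⊕ (C ⊕ ¬¬(((((C → E) ↔ C) → (E ∧ C)) ↔ C) ⊕ C))) ↔ (E ⊕ ¬(C ↔ E))) = ¬True = False
C ↔ E = True ↔ True = True
(C ↔ E) ⊕ C = True ⊕ True = False
((C ↔ E) ⊕ C) ⊕ C = False ⊕ True = True
(((C ↔ E) ⊕ C) ⊕ C) ↔ E = True ↔ True = True
C ⊕ ((((C ↔ E) ⊕ C) ⊕ C) ↔ E) = True ⊕ True = False
¬(((C ⊕ E) ⊕ (C ⊕ ¬¬(((((C → E) ↔ C) → (E ∧ C)) ↔ C) ⊕ C))) ↔ (E ⊕ ¬(C ↔ E))) ↔ (C ⊕ ((((C ↔ E) ⊕ C) ⊕ C) ↔ E)) = False ↔ False = True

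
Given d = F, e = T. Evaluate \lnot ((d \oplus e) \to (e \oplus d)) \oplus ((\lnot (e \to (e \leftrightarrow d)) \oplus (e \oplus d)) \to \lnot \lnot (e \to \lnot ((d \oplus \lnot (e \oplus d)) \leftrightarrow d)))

d \oplus e = F \oplus T = T
e \oplus d = T \oplus F = T
(d \oplus e) \to (e \oplus d) = T \to T = T
\lnot ((d \oplus e) \to (e \oplus d)) = \lnot T = F
e \leftrightarrow d = T \leftrightarrow F = F
e \to (e \leftrightarrow d) = T \to F = F
\lnot (e \to (e \leftrightarrow d)) = \lnot F = T
e \oplus d = T \oplus F = T
\lnot (e \to (e \leftrightarrow d)) \oplus (e \oplus d) = T \oplus T = F
e \oplus d = T \oplus F = T
\lnot (e \oplus d) = \lnot T = F
d \oplus \lnot (e \oplus d) = F \oplus F = F
(d \oplus \lnot (e \oplus d)) \leftrightarrow d = F \leftrightarrow F = T
\lnot ((d \oplus \lnot (e \oplus d)) \leftrightarrow d) = \lnot T = F
e \to \lnot ((d \oplus \lnot (e \oplus d)) \leftrightarrow d) = T \to F = F
\lnot (e \to \lnot ((d \oplus \lnot (e \oplus d)) \leftrightarrow d)) = \lnot F = T
\lnot \lnot (e \to \lnot ((d \oplus \lnot (e \oplus d)) \leftrightarrow d)) = \lnot T = F
(\lnot (e \to (e \leftrightarrow d)) \oplus (e \oplus d)) \to \lnot \lnot (e \to \lnot ((d \oplus \lnot (e \oplus d)) \leftrightarrow d)) = F \to F = T
\lnot ((d \oplus e) \to (e \oplus d)) \oplus ((\lnot (e \to (e \leftrightarrow d)) \oplus (e \oplus d)) \to \lnot \lnot (e \to \lnot ((d \oplus \lnot (e \oplus d)) \leftrightarrow d))) = F \oplus T = T

T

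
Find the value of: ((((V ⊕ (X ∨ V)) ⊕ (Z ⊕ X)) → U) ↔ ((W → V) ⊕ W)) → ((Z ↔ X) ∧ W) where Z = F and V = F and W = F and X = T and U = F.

X ∨ V = T ∨ F = T
V ⊕ (X ∨ V) = F ⊕ T = T
Z ⊕ X = F ⊕ T = T
(V ⊕ (X ∨ V)) ⊕ (Z ⊕ X) = T ⊕ T = F
((V ⊕ (X ∨ V)) ⊕ (Z ⊕ X)) → U = F → F = T
W → V = F → F = T
(W → V) ⊕ W = T ⊕ F = T
(((V ⊕ (X ∨ V)) ⊕ (Z ⊕ X)) → U) ↔ ((W → V) ⊕ W) = T ↔ T = T
Z ↔ X = F ↔ T = F
(Z ↔ X) ∧ W = F ∧ F = F
((((V ⊕ (X ∨ V)) ⊕ (Z ⊕ X)) → U) ↔ ((W → V) ⊕ W)) → ((Z ↔ X) ∧ W) = T → F = F

F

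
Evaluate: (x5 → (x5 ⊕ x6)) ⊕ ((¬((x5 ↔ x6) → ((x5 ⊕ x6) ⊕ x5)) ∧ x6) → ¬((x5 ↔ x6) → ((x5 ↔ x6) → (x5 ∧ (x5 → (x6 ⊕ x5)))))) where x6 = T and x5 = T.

T

x5 ⊕ x6 = T ⊕ T = F
x5 → (x5 ⊕ x6) = T → F = F
x5 ↔ x6 = T ↔ T = T
x5 ⊕ x6 = T ⊕ T = F
(x5 ⊕ x6) ⊕ x5 = F ⊕ T = T
(x5 ↔ x6) → ((x5 ⊕ x6) ⊕ x5) = T → T = T
¬((x5 ↔ x6) → ((x5 ⊕ x6) ⊕ x5)) = ¬T = F
¬((x5 ↔ x6) → ((x5 ⊕ x6) ⊕ x5)) ∧ x6 = F ∧ T = F
x5 ↔ x6 = T ↔ T = T
x5 ↔ x6 = T ↔ T = T
x6 ⊕ x5 = T ⊕ T = F
x5 → (x6 ⊕ x5) = T → F = F
x5 ∧ (x5 → (x6 ⊕ x5)) = T ∧ F = F
(x5 ↔ x6) → (x5 ∧ (x5 → (x6 ⊕ x5))) = T → F = F
(x5 ↔ x6) → ((x5 ↔ x6) → (x5 ∧ (x5 → (x6 ⊕ x5)))) = T → F = F
¬((x5 ↔ x6) → ((x5 ↔ x6) → (x5 ∧ (x5 → (x6 ⊕ x5))))) = ¬F = T
(¬((x5 ↔ x6) → ((x5 ⊕ x6) ⊕ x5)) ∧ x6) → ¬((x5 ↔ x6) → ((x5 ↔ x6) → (x5 ∧ (x5 → (x6 ⊕ x5))))) = F → T = T
(x5 → (x5 ⊕ x6)) ⊕ ((¬((x5 ↔ x6) → ((x5 ⊕ x6) ⊕ x5)) ∧ x6) → ¬((x5 ↔ x6) → ((x5 ↔ x6) → (x5 ∧ (x5 → (x6 ⊕ x5)))))) = F ⊕ T = T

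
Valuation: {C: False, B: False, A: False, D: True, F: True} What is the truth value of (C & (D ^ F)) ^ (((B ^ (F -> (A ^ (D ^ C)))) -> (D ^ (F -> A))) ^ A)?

D ^ F = True ^ True = False
C & (D ^ F) = False & False = False
D ^ C = True ^ False = True
A ^ (D ^ C) = False ^ True = True
F -> (A ^ (D ^ C)) = True -> True = True
B ^ (F -> (A ^ (D ^ C))) = False ^ True = True
F -> A = True -> False = False
D ^ (F -> A) = True ^ False = True
(B ^ (F -> (A ^ (D ^ C)))) -> (D ^ (F -> A)) = True -> True = True
((B ^ (F -> (A ^ (D ^ C)))) -> (D ^ (F -> A))) ^ A = True ^ False = True
(C & (D ^ F)) ^ (((B ^ (F -> (A ^ (D ^ C)))) -> (D ^ (F -> A))) ^ A) = False ^ True = True

True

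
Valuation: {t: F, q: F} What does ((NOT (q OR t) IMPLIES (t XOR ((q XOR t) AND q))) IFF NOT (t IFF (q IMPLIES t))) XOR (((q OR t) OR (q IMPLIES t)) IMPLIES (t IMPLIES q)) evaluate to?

T

q OR t = F OR F = F
NOT (q OR t) = NOT F = T
q XOR t = F XOR F = F
(q XOR t) AND q = F AND F = F
t XOR ((q XOR t) AND q) = F XOR F = F
NOT (q OR t) IMPLIES (t XOR ((q XOR t) AND q)) = T IMPLIES F = F
q IMPLIES t = F IMPLIES F = T
t IFF (q IMPLIES t) = F IFF T = F
NOT (t IFF (q IMPLIES t)) = NOT F = T
(NOT (q OR t) IMPLIES (t XOR ((q XOR t) AND q))) IFF NOT (t IFF (q IMPLIES t)) = F IFF T = F
q OR t = F OR F = F
q IMPLIES t = F IMPLIES F = T
(q OR t) OR (q IMPLIES t) = F OR T = T
t IMPLIES q = F IMPLIES F = T
((q OR t) OR (q IMPLIES t)) IMPLIES (t IMPLIES q) = T IMPLIES T = T
((NOT (q OR t) IMPLIES (t XOR ((q XOR t) AND q))) IFF NOT (t IFF (q IMPLIES t))) XOR (((q OR t) OR (q IMPLIES t)) IMPLIES (t IMPLIES q)) = F XOR T = T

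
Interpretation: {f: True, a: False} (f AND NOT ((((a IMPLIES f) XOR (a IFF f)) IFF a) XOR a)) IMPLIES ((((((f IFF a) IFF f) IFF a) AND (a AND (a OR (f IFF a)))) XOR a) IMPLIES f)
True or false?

a IMPLIES f = False IMPLIES True = True
a IFF f = False IFF True = False
(a IMPLIES f) XOR (a IFF f) = True XOR False = True
((a IMPLIES f) XOR (a IFF f)) IFF a = True IFF False = False
(((a IMPLIES f) XOR (a IFF f)) IFF a) XOR a = False XOR False = False
NOT ((((a IMPLIES f) XOR (a IFF f)) IFF a) XOR a) = NOT False = True
f AND NOT ((((a IMPLIES f) XOR (a IFF f)) IFF a) XOR a) = True AND True = True
f IFF a = True IFF False = False
(f IFF a) IFF f = False IFF True = False
((f IFF a) IFF f) IFF a = False IFF False = True
f IFF a = True IFF False = False
a OR (f IFF a) = False OR False = False
a AND (a OR (f IFF a)) = False AND False = False
(((f IFF a) IFF f) IFF a) AND (a AND (a OR (f IFF a))) = True AND False = False
((((f IFF a) IFF f) IFF a) AND (a AND (a OR (f IFF a)))) XOR a = False XOR False = False
(((((f IFF a) IFF f) IFF a) AND (a AND (a OR (f IFF a)))) XOR a) IMPLIES f = False IMPLIES True = True
(f AND NOT ((((a IMPLIES f) XOR (a IFF f)) IFF a) XOR a)) IMPLIES ((((((f IFF a) IFF f) IFF a) AND (a AND (a OR (f IFF a)))) XOR a) IMPLIES f) = True IMPLIES True = True

True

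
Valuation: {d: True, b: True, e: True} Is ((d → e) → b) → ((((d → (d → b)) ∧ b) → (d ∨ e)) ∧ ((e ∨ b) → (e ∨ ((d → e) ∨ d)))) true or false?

d → e = True → True = True
(d → e) → b = True → True = True
d → b = True → True = True
d → (d → b) = True → True = True
(d → (d → b)) ∧ b = True ∧ True = True
d ∨ e = True ∨ True = True
((d → (d → b)) ∧ b) → (d ∨ e) = True → True = True
e ∨ b = True ∨ True = True
d → e = True → True = True
(d → e) ∨ d = True ∨ True = True
e ∨ ((d → e) ∨ d) = True ∨ True = True
(e ∨ b) → (e ∨ ((d → e) ∨ d)) = True → True = True
(((d → (d → b)) ∧ b) → (d ∨ e)) ∧ ((e ∨ b) → (e ∨ ((d → e) ∨ d))) = True ∧ True = True
((d → e) → b) → ((((d → (d → b)) ∧ b) → (d ∨ e)) ∧ ((e ∨ b) → (e ∨ ((d → e) ∨ d)))) = True → True = True

True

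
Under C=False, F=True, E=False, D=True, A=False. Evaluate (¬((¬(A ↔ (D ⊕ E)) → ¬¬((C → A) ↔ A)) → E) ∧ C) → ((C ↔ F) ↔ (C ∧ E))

D ⊕ E = True ⊕ False = True
A ↔ (D ⊕ E) = False ↔ True = False
¬(A ↔ (D ⊕ E)) = ¬False = True
C → A = False → False = True
(C → A) ↔ A = True ↔ False = False
¬((C → A) ↔ A) = ¬False = True
¬¬((C → A) ↔ A) = ¬True = False
¬(A ↔ (D ⊕ E)) → ¬¬((C → A) ↔ A) = True → False = False
(¬(A ↔ (D ⊕ E)) → ¬¬((C → A) ↔ A)) → E = False → False = True
¬((¬(A ↔ (D ⊕ E)) → ¬¬((C → A) ↔ A)) → E) = ¬True = False
¬((¬(A ↔ (D ⊕ E)) → ¬¬((C → A) ↔ A)) → E) ∧ C = False ∧ False = False
C ↔ F = False ↔ True = False
C ∧ E = False ∧ False = False
(C ↔ F) ↔ (C ∧ E) = False ↔ False = True
(¬((¬(A ↔ (D ⊕ E)) → ¬¬((C → A) ↔ A)) → E) ∧ C) → ((C ↔ F) ↔ (C ∧ E)) = False → True = True

True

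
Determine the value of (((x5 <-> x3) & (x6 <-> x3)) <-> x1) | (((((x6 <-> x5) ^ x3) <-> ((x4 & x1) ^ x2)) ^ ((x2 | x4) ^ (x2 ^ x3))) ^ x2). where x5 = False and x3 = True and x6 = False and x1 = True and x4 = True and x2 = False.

x5 <-> x3 = False <-> True = False
x6 <-> x3 = False <-> True = False
(x5 <-> x3) & (x6 <-> x3) = False & False = False
((x5 <-> x3) & (x6 <-> x3)) <-> x1 = False <-> True = False
x6 <-> x5 = False <-> False = True
(x6 <-> x5) ^ x3 = True ^ True = False
x4 & x1 = True & True = True
(x4 & x1) ^ x2 = True ^ False = True
((x6 <-> x5) ^ x3) <-> ((x4 & x1) ^ x2) = False <-> True = False
x2 | x4 = False | True = True
x2 ^ x3 = False ^ True = True
(x2 | x4) ^ (x2 ^ x3) = True ^ True = False
(((x6 <-> x5) ^ x3) <-> ((x4 & x1) ^ x2)) ^ ((x2 | x4) ^ (x2 ^ x3)) = False ^ False = False
((((x6 <-> x5) ^ x3) <-> ((x4 & x1) ^ x2)) ^ ((x2 | x4) ^ (x2 ^ x3))) ^ x2 = False ^ False = False
(((x5 <-> x3) & (x6 <-> x3)) <-> x1) | (((((x6 <-> x5) ^ x3) <-> ((x4 & x1) ^ x2)) ^ ((x2 | x4) ^ (x2 ^ x3))) ^ x2) = False | False = False

False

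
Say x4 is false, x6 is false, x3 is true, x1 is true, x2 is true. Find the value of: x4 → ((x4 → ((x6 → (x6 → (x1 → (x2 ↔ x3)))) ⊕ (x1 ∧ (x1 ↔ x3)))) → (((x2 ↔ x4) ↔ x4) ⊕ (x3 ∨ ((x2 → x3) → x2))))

True

x2 ↔ x3 = True ↔ True = True
x1 → (x2 ↔ x3) = True → True = True
x6 → (x1 → (x2 ↔ x3)) = False → True = True
x6 → (x6 → (x1 → (x2 ↔ x3))) = False → True = True
x1 ↔ x3 = True ↔ True = True
x1 ∧ (x1 ↔ x3) = True ∧ True = True
(x6 → (x6 → (x1 → (x2 ↔ x3)))) ⊕ (x1 ∧ (x1 ↔ x3)) = True ⊕ True = False
x4 → ((x6 → (x6 → (x1 → (x2 ↔ x3)))) ⊕ (x1 ∧ (x1 ↔ x3))) = False → False = True
x2 ↔ x4 = True ↔ False = False
(x2 ↔ x4) ↔ x4 = False ↔ False = True
x2 → x3 = True → True = True
(x2 → x3) → x2 = True → True = True
x3 ∨ ((x2 → x3) → x2) = True ∨ True = True
((x2 ↔ x4) ↔ x4) ⊕ (x3 ∨ ((x2 → x3) → x2)) = True ⊕ True = False
(x4 → ((x6 → (x6 → (x1 → (x2 ↔ x3)))) ⊕ (x1 ∧ (x1 ↔ x3)))) → (((x2 ↔ x4) ↔ x4) ⊕ (x3 ∨ ((x2 → x3) → x2))) = True → False = False
x4 → ((x4 → ((x6 → (x6 → (x1 → (x2 ↔ x3)))) ⊕ (x1 ∧ (x1 ↔ x3)))) → (((x2 ↔ x4) ↔ x4) ⊕ (x3 ∨ ((x2 → x3) → x2)))) = False → False = True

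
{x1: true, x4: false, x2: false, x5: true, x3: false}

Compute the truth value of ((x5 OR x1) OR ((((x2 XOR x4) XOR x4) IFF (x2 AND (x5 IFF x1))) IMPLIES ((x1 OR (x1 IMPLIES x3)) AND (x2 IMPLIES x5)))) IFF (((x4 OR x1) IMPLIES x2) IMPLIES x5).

x5 OR x1 = true OR true = true
x2 XOR x4 = false XOR false = false
(x2 XOR x4) XOR x4 = false XOR false = false
x5 IFF x1 = true IFF true = true
x2 AND (x5 IFF x1) = false AND true = false
((x2 XOR x4) XOR x4) IFF (x2 AND (x5 IFF x1)) = false IFF false = true
x1 IMPLIES x3 = true IMPLIES false = false
x1 OR (x1 IMPLIES x3) = true OR false = true
x2 IMPLIES x5 = false IMPLIES true = true
(x1 OR (x1 IMPLIES x3)) AND (x2 IMPLIES x5) = true AND true = true
(((x2 XOR x4) XOR x4) IFF (x2 AND (x5 IFF x1))) IMPLIES ((x1 OR (x1 IMPLIES x3)) AND (x2 IMPLIES x5)) = true IMPLIES true = true
(x5 OR x1) OR ((((x2 XOR x4) XOR x4) IFF (x2 AND (x5 IFF x1))) IMPLIES ((x1 OR (x1 IMPLIES x3)) AND (x2 IMPLIES x5))) = true OR true = true
x4 OR x1 = false OR true = true
(x4 OR x1) IMPLIES x2 = true IMPLIES false = false
((x4 OR x1) IMPLIES x2) IMPLIES x5 = false IMPLIES true = true
((x5 OR x1) OR ((((x2 XOR x4) XOR x4) IFF (x2 AND (x5 IFF x1))) IMPLIES ((x1 OR (x1 IMPLIES x3)) AND (x2 IMPLIES x5)))) IFF (((x4 OR x1) IMPLIES x2) IMPLIES x5) = true IFF true = true

true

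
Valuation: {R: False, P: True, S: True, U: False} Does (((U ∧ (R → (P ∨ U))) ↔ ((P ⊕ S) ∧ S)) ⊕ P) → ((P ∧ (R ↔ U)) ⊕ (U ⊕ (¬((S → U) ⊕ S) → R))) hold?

P ∨ U = True ∨ False = True
R → (P ∨ U) = False → True = True
U ∧ (R → (P ∨ U)) = False ∧ True = False
P ⊕ S = True ⊕ True = False
(P ⊕ S) ∧ S = False ∧ True = False
(U ∧ (R → (P ∨ U))) ↔ ((P ⊕ S) ∧ S) = False ↔ False = True
((U ∧ (R → (P ∨ U))) ↔ ((P ⊕ S) ∧ S)) ⊕ P = True ⊕ True = False
R ↔ U = False ↔ False = True
P ∧ (R ↔ U) = True ∧ True = True
S → U = True → False = False
(S → U) ⊕ S = False ⊕ True = True
¬((S → U) ⊕ S) = ¬True = False
¬((S → U) ⊕ S) → R = False → False = True
U ⊕ (¬((S → U) ⊕ S) → R) = False ⊕ True = True
(P ∧ (R ↔ U)) ⊕ (U ⊕ (¬((S → U) ⊕ S) → R)) = True ⊕ True = False
(((U ∧ (R → (P ∨ U))) ↔ ((P ⊕ S) ∧ S)) ⊕ P) → ((P ∧ (R ↔ U)) ⊕ (U ⊕ (¬((S → U) ⊕ S) → R))) = False → False = True

True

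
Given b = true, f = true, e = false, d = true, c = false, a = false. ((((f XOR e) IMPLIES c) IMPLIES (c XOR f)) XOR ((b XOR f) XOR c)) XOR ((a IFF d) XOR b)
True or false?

f XOR e = true XOR false = true
(f XOR e) IMPLIES c = true IMPLIES false = false
c XOR f = false XOR true = true
((f XOR e) IMPLIES c) IMPLIES (c XOR f) = false IMPLIES true = true
b XOR f = true XOR true = false
(b XOR f) XOR c = false XOR false = false
(((f XOR e) IMPLIES c) IMPLIES (c XOR f)) XOR ((b XOR f) XOR c) = true XOR false = true
a IFF d = false IFF true = false
(a IFF d) XOR b = false XOR true = true
((((f XOR e) IMPLIES c) IMPLIES (c XOR f)) XOR ((b XOR f) XOR c)) XOR ((a IFF d) XOR b) = true XOR true = false

false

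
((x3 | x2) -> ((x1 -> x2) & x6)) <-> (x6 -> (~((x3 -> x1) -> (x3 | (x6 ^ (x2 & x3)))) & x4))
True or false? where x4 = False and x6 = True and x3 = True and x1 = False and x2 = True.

x3 | x2 = True | True = True
x1 -> x2 = False -> True = True
(x1 -> x2) & x6 = True & True = True
(x3 | x2) -> ((x1 -> x2) & x6) = True -> True = True
x3 -> x1 = True -> False = False
x2 & x3 = True & True = True
x6 ^ (x2 & x3) = True ^ True = False
x3 | (x6 ^ (x2 & x3)) = True | False = True
(x3 -> x1) -> (x3 | (x6 ^ (x2 & x3))) = False -> True = True
~((x3 -> x1) -> (x3 | (x6 ^ (x2 & x3)))) = ~True = False
~((x3 -> x1) -> (x3 | (x6 ^ (x2 & x3)))) & x4 = False & False = False
x6 -> (~((x3 -> x1) -> (x3 | (x6 ^ (x2 & x3)))) & x4) = True -> False = False
((x3 | x2) -> ((x1 -> x2) & x6)) <-> (x6 -> (~((x3 -> x1) -> (x3 | (x6 ^ (x2 & x3)))) & x4)) = True <-> False = False

False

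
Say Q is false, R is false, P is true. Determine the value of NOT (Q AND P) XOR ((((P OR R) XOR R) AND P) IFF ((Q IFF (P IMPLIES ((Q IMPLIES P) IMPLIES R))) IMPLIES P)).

Substituting Q=F, R=F, P=T:
Q AND P = F AND T = F
NOT (Q AND P) = NOT F = T
P OR R = T OR F = T
(P OR R) XOR R = T XOR F = T
((P OR R) XOR R) AND P = T AND T = T
Q IMPLIES P = F IMPLIES T = T
(Q IMPLIES P) IMPLIES R = T IMPLIES F = F
P IMPLIES ((Q IMPLIES P) IMPLIES R) = T IMPLIES F = F
Q IFF (P IMPLIES ((Q IMPLIES P) IMPLIES R)) = F IFF F = T
(Q IFF (P IMPLIES ((Q IMPLIES P) IMPLIES R))) IMPLIES P = T IMPLIES T = T
(((P OR R) XOR R) AND P) IFF ((Q IFF (P IMPLIES ((Q IMPLIES P) IMPLIES R))) IMPLIES P) = T IFF T = T
NOT (Q AND P) XOR ((((P OR R) XOR R) AND P) IFF ((Q IFF (P IMPLIES ((Q IMPLIES P) IMPLIES R))) IMPLIES P)) = T XOR T = F

F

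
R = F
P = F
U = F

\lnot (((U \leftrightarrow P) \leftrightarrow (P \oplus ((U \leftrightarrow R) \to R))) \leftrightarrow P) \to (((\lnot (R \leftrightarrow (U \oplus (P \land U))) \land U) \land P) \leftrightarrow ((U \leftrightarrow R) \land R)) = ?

U \leftrightarrow P = F \leftrightarrow F = T
U \leftrightarrow R = F \leftrightarrow F = T
(U \leftrightarrow R) \to R = T \to F = F
P \oplus ((U \leftrightarrow R) \to R) = F \oplus F = F
(U \leftrightarrow P) \leftrightarrow (P \oplus ((U \leftrightarrow R) \to R)) = T \leftrightarrow F = F
((U \leftrightarrow P) \leftrightarrow (P \oplus ((U \leftrightarrow R) \to R))) \leftrightarrow P = F \leftrightarrow F = T
\lnot (((U \leftrightarrow P) \leftrightarrow (P \oplus ((U \leftrightarrow R) \to R))) \leftrightarrow P) = \lnot T = F
P \land U = F \land F = F
U \oplus (P \land U) = F \oplus F = F
R \leftrightarrow (U \oplus (P \land U)) = F \leftrightarrow F = T
\lnot (R \leftrightarrow (U \oplus (P \land U))) = \lnot T = F
\lnot (R \leftrightarrow (U \oplus (P \land U))) \land U = F \land F = F
(\lnot (R \leftrightarrow (U \oplus (P \land U))) \land U) \land P = F \land F = F
U \leftrightarrow R = F \leftrightarrow F = T
(U \leftrightarrow R) \land R = T \land F = F
((\lnot (R \leftrightarrow (U \oplus (P \land U))) \land U) \land P) \leftrightarrow ((U \leftrightarrow R) \land R) = F \leftrightarrow F = T
\lnot (((U \leftrightarrow P) \leftrightarrow (P \oplus ((U \leftrightarrow R) \to R))) \leftrightarrow P) \to (((\lnot (R \leftrightarrow (U \oplus (P \land U))) \land U) \land P) \leftrightarrow ((U \leftrightarrow R) \land R)) = F \to T = T

T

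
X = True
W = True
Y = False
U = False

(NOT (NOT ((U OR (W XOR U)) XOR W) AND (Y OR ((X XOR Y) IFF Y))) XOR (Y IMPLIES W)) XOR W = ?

Substituting X=True, W=True, Y=False, U=False:
W XOR U = True XOR False = True
U OR (W XOR U) = False OR True = True
(U OR (W XOR U)) XOR W = True XOR True = False
NOT ((U OR (W XOR U)) XOR W) = NOT False = True
X XOR Y = True XOR False = True
(X XOR Y) IFF Y = True IFF False = False
Y OR ((X XOR Y) IFF Y) = False OR False = False
NOT ((U OR (W XOR U)) XOR W) AND (Y OR ((X XOR Y) IFF Y)) = True AND False = False
NOT (NOT ((U OR (W XOR U)) XOR W) AND (Y OR ((X XOR Y) IFF Y))) = NOT False = True
Y IMPLIES W = False IMPLIES True = True
NOT (NOT ((U OR (W XOR U)) XOR W) AND (Y OR ((X XOR Y) IFF Y))) XOR (Y IMPLIES W) = True XOR True = False
(NOT (NOT ((U OR (W XOR U)) XOR W) AND (Y OR ((X XOR Y) IFF Y))) XOR (Y IMPLIES W)) XOR W = False XOR True = True

True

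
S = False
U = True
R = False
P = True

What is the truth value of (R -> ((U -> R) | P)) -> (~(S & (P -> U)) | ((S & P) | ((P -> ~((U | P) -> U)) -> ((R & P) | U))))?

U -> R = True -> False = False
(U -> R) | P = False | True = True
R -> ((U -> R) | P) = False -> True = True
P -> U = True -> True = True
S & (P -> U) = False & True = False
~(S & (P -> U)) = ~False = True
S & P = False & True = False
U | P = True | True = True
(U | P) -> U = True -> True = True
~((U | P) -> U) = ~True = False
P -> ~((U | P) -> U) = True -> False = False
R & P = False & True = False
(R & P) | U = False | True = True
(P -> ~((U | P) -> U)) -> ((R & P) | U) = False -> True = True
(S & P) | ((P -> ~((U | P) -> U)) -> ((R & P) | U)) = False | True = True
~(S & (P -> U)) | ((S & P) | ((P -> ~((U | P) -> U)) -> ((R & P) | U))) = True | True = True
(R -> ((U -> R) | P)) -> (~(S & (P -> U)) | ((S & P) | ((P -> ~((U | P) -> U)) -> ((R & P) | U)))) = True -> True = True

True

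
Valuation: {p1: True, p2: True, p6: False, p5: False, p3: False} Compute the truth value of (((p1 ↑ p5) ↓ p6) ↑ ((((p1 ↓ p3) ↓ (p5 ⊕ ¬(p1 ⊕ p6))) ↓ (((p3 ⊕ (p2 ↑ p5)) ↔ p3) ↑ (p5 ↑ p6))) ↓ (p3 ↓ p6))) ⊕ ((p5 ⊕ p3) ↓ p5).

p1 ↑ p5 = True ↑ False = True
(p1 ↑ p5) ↓ p6 = True ↓ False = False
p1 ↓ p3 = True ↓ False = False
p1 ⊕ p6 = True ⊕ False = True
¬(p1 ⊕ p6) = ¬True = False
p5 ⊕ ¬(p1 ⊕ p6) = False ⊕ False = False
(p1 ↓ p3) ↓ (p5 ⊕ ¬(p1 ⊕ p6)) = False ↓ False = True
p2 ↑ p5 = True ↑ False = True
p3 ⊕ (p2 ↑ p5) = False ⊕ True = True
(p3 ⊕ (p2 ↑ p5)) ↔ p3 = True ↔ False = False
p5 ↑ p6 = False ↑ False = True
((p3 ⊕ (p2 ↑ p5)) ↔ p3) ↑ (p5 ↑ p6) = False ↑ True = True
((p1 ↓ p3) ↓ (p5 ⊕ ¬(p1 ⊕ p6))) ↓ (((p3 ⊕ (p2 ↑ p5)) ↔ p3) ↑ (p5 ↑ p6)) = True ↓ True = False
p3 ↓ p6 = False ↓ False = True
(((p1 ↓ p3) ↓ (p5 ⊕ ¬(p1 ⊕ p6))) ↓ (((p3 ⊕ (p2 ↑ p5)) ↔ p3) ↑ (p5 ↑ p6))) ↓ (p3 ↓ p6) = False ↓ True = False
((p1 ↑ p5) ↓ p6) ↑ ((((p1 ↓ p3) ↓ (p5 ⊕ ¬(p1 ⊕ p6))) ↓ (((p3 ⊕ (p2 ↑ p5)) ↔ p3) ↑ (p5 ↑ p6))) ↓ (p3 ↓ p6)) = False ↑ False = True
p5 ⊕ p3 = False ⊕ False = False
(p5 ⊕ p3) ↓ p5 = False ↓ False = True
(((p1 ↑ p5) ↓ p6) ↑ ((((p1 ↓ p3) ↓ (p5 ⊕ ¬(p1 ⊕ p6))) ↓ (((p3 ⊕ (p2 ↑ p5)) ↔ p3) ↑ (p5 ↑ p6))) ↓ (p3 ↓ p6))) ⊕ ((p5 ⊕ p3) ↓ p5) = True ⊕ True = False

False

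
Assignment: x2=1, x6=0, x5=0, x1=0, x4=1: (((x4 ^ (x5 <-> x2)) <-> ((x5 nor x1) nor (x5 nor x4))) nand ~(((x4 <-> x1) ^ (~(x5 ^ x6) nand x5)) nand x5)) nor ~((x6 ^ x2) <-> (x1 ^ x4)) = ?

x5 <-> x2 = 0 <-> 1 = 0
x4 ^ (x5 <-> x2) = 1 ^ 0 = 1
x5 nor x1 = 0 nor 0 = 1
x5 nor x4 = 0 nor 1 = 0
(x5 nor x1) nor (x5 nor x4) = 1 nor 0 = 0
(x4 ^ (x5 <-> x2)) <-> ((x5 nor x1) nor (x5 nor x4)) = 1 <-> 0 = 0
x4 <-> x1 = 1 <-> 0 = 0
x5 ^ x6 = 0 ^ 0 = 0
~(x5 ^ x6) = ~0 = 1
~(x5 ^ x6) nand x5 = 1 nand 0 = 1
(x4 <-> x1) ^ (~(x5 ^ x6) nand x5) = 0 ^ 1 = 1
((x4 <-> x1) ^ (~(x5 ^ x6) nand x5)) nand x5 = 1 nand 0 = 1
~(((x4 <-> x1) ^ (~(x5 ^ x6) nand x5)) nand x5) = ~1 = 0
((x4 ^ (x5 <-> x2)) <-> ((x5 nor x1) nor (x5 nor x4))) nand ~(((x4 <-> x1) ^ (~(x5 ^ x6) nand x5)) nand x5) = 0 nand 0 = 1
x6 ^ x2 = 0 ^ 1 = 1
x1 ^ x4 = 0 ^ 1 = 1
(x6 ^ x2) <-> (x1 ^ x4) = 1 <-> 1 = 1
~((x6 ^ x2) <-> (x1 ^ x4)) = ~1 = 0
(((x4 ^ (x5 <-> x2)) <-> ((x5 nor x1) nor (x5 nor x4))) nand ~(((x4 <-> x1) ^ (~(x5 ^ x6) nand x5)) nand x5)) nor ~((x6 ^ x2) <-> (x1 ^ x4)) = 1 nor 0 = 0

0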